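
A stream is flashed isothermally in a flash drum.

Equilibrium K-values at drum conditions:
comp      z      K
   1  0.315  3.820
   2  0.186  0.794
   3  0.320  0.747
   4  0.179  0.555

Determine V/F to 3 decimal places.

Material balance + equilibrium reduce to Σ zᵢ(Kᵢ−1)/(1+V/F(Kᵢ−1)) = 0.
g(0) = ΣzᵢKᵢ − 1 = 0.689 and g(1) = 1 − Σzᵢ/Kᵢ = -0.068, so a root lies in (0, 1).
Newton–Raphson from V/F = 0.5:
  V/F = 0.500: g = 0.1307, g' = -0.527 → V/F = 0.748
  V/F = 0.748: g = 0.0210, g' = -0.381 → V/F = 0.803
  V/F = 0.803: g = 0.0005, g' = -0.364 → V/F = 0.805
Converged at V/F = 0.805.

V/F = 0.805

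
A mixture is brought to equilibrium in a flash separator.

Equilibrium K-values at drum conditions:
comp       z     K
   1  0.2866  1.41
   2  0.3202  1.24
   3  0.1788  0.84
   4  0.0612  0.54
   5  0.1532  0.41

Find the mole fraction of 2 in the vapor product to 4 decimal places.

Rachford–Rice: g(β) = Σ zᵢ(Kᵢ−1)/(1+β(Kᵢ−1)) = 0.
Check two-phase: ΣzᵢKᵢ = 1.0472 > 1 and Σzᵢ/Kᵢ = 1.1613 > 1, so g(0) = 0.0472 > 0 and g(1) = -0.1613 < 0.
Newton iteration, β⁰ = 0.5:
  β = 0.5000: g = -0.02974, g' = -0.1824 → β = 0.3370
  β = 0.3370: g = -0.00204, g' = -0.1593 → β = 0.3242
Converged at β = 0.3242.
Compositions from xᵢ = zᵢ/(1+β(Kᵢ−1)), yᵢ = Kᵢxᵢ:
  1: x = 0.2530, y = 0.3567
  2: x = 0.2971, y = 0.3684
  3: x = 0.1886, y = 0.1584
  4: x = 0.0719, y = 0.0388
  5: x = 0.1894, y = 0.0777

y_2 = 0.3684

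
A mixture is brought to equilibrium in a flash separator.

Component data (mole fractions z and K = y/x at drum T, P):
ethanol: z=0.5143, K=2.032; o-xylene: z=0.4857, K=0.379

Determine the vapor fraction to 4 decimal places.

ψ = 0.3575

Rachford–Rice: g(ψ) = Σ zᵢ(Kᵢ−1)/(1+ψ(Kᵢ−1)) = 0.
Check two-phase: ΣzᵢKᵢ = 1.2291 > 1 and Σzᵢ/Kᵢ = 1.5346 > 1, so g(0) = 0.2291 > 0 and g(1) = -0.5346 < 0.
Newton iteration, ψ⁰ = 0.5:
  ψ = 0.5000: g = -0.08734, g' = -0.6323 → ψ = 0.3619
  ψ = 0.3619: g = -0.00260, g' = -0.6020 → ψ = 0.3575
Converged at ψ = 0.3575.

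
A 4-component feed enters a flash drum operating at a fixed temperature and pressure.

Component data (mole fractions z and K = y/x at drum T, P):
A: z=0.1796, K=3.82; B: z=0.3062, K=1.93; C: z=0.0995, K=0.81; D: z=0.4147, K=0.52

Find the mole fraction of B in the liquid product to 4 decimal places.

x_B = 0.1809

Iterate (Newton) starting at β = 0.5:
  β = 0.5000: g = 0.12173, g' = -0.5391 → β = 0.7258
  β = 0.7258: g = 0.00884, g' = -0.4781 → β = 0.7443
Converged at β = 0.7443.
Compositions from xᵢ = zᵢ/(1+β(Kᵢ−1)), yᵢ = Kᵢxᵢ:
  A: x = 0.0580, y = 0.2214
  B: x = 0.1809, y = 0.3492
  C: x = 0.1159, y = 0.0939
  D: x = 0.6452, y = 0.3355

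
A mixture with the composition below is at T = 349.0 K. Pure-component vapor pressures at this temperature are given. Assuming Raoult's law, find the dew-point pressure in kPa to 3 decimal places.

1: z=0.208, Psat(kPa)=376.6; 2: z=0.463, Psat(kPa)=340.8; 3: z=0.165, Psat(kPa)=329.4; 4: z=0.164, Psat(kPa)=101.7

Pdew = 248.486 kPa

At the dew point ψ → 1, so Σzᵢ/Kᵢ = 1 with Kᵢ = Pᵢˢᵃᵗ/P ⇒ 1/P = Σzᵢ/Pᵢˢᵃᵗ.
1/P = 0.208/376.6 + 0.463/340.8 + 0.165/329.4 + 0.164/101.7 = 0.004024 ⇒ P = 248.486 kPa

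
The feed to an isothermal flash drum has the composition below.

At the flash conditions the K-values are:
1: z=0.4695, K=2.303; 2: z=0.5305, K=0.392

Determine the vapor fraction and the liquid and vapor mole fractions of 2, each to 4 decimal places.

ψ = 0.3651, x_2 = 0.6818, y_2 = 0.2673

Let ψ = V/F and solve Σ zᵢ(Kᵢ−1)/(1+ψ(Kᵢ−1)) = 0.
Check two-phase: ΣzᵢKᵢ = 1.2892 > 1 and Σzᵢ/Kᵢ = 1.5572 > 1, so g(0) = 0.2892 > 0 and g(1) = -0.5572 < 0.
Binary case is linear: z₁(K₁−1)(1+ψ(K₂−1)) + z₂(K₂−1)(1+ψ(K₁−1)) = 0
⇒ ψ = [z₁(K₁−1)+z₂(K₂−1)] / [−(K₁−1)(K₂−1)] = 0.28921/0.79222 = 0.3651
Compositions from xᵢ = zᵢ/(1+ψ(Kᵢ−1)), yᵢ = Kᵢxᵢ:
  1: x = 0.3182, y = 0.7327
  2: x = 0.6818, y = 0.2673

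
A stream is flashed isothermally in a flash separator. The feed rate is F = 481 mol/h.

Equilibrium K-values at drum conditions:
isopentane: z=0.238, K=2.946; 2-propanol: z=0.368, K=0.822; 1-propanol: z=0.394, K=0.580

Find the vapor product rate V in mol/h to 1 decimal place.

V = 181.7 mol/h

Newton iteration, ψ⁰ = 0.51:
  ψ = 0.510: g = -0.0502, g' = -0.354 → ψ = 0.368
  ψ = 0.368: g = 0.0040, g' = -0.417 → ψ = 0.378
Converged at ψ = 0.378.
Then V = ψ·F = 0.3778·481 = 181.7 mol/h and L = F − V = 299.3 mol/h.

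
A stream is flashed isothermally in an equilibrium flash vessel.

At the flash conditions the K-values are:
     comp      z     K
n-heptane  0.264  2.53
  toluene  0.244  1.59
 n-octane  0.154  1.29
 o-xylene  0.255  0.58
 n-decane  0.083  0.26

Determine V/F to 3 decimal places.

V/F = 0.807

Rachford–Rice: g(V/F) = Σ zᵢ(Kᵢ−1)/(1+V/F(Kᵢ−1)) = 0.
Check two-phase: ΣzᵢKᵢ = 1.424 > 1 and Σzᵢ/Kᵢ = 1.136 > 1, so g(0) = 0.424 > 0 and g(1) = -0.136 < 0.
Newton–Raphson from V/F = 0.33:
  V/F = 0.330: g = 0.2241, g' = -0.483 → V/F = 0.794
  V/F = 0.794: g = 0.0073, g' = -0.542 → V/F = 0.807
Converged at V/F = 0.807.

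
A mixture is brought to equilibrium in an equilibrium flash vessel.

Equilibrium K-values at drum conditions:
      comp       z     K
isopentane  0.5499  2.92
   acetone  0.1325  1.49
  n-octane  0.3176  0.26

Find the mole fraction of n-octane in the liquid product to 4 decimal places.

x_n-octane = 0.6690

Material balance + equilibrium reduce to Σ zᵢ(Kᵢ−1)/(1+V/F(Kᵢ−1)) = 0.
Feasibility: ΣzᵢKᵢ = 1.8857, Σzᵢ/Kᵢ = 1.4988 — both > 1, two phases present.
Newton iteration, V/F⁰ = 0.48:
  V/F = 0.4800: g = 0.23751, g' = -0.9881 → V/F = 0.7204
  V/F = 0.7204: g = -0.01231, g' = -1.1720 → V/F = 0.7099
  V/F = 0.7099: g = -0.00010, g' = -1.1524 → V/F = 0.7098
Converged at V/F = 0.7098.
Compositions from xᵢ = zᵢ/(1+V/F(Kᵢ−1)), yᵢ = Kᵢxᵢ:
  isopentane: x = 0.2327, y = 0.6796
  acetone: x = 0.0983, y = 0.1465
  n-octane: x = 0.6690, y = 0.1739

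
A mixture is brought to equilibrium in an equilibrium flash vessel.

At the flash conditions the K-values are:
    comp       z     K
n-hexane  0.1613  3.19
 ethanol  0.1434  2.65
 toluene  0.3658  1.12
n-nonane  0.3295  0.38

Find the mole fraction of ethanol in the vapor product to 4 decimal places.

Let ψ = V/F and solve Σ zᵢ(Kᵢ−1)/(1+ψ(Kᵢ−1)) = 0.
Check two-phase: ΣzᵢKᵢ = 1.4295 > 1 and Σzᵢ/Kᵢ = 1.2984 > 1, so g(0) = 0.4295 > 0 and g(1) = -0.2984 < 0.
Newton iteration, ψ⁰ = 0.5:
  ψ = 0.5000: g = 0.04360, g' = -0.5642 → ψ = 0.5773
  ψ = 0.5773: g = 0.00008, g' = -0.5651 → ψ = 0.5774
Converged at ψ = 0.5774.
Compositions from xᵢ = zᵢ/(1+ψ(Kᵢ−1)), yᵢ = Kᵢxᵢ:
  n-hexane: x = 0.0712, y = 0.2272
  ethanol: x = 0.0734, y = 0.1946
  toluene: x = 0.3421, y = 0.3831
  n-nonane: x = 0.5132, y = 0.1950

y_ethanol = 0.1946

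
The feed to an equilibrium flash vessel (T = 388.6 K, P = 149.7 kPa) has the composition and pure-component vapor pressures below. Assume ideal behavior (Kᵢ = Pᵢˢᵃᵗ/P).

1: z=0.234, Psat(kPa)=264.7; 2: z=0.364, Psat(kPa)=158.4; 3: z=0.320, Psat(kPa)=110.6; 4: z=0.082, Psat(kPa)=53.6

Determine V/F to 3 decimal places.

V/F = 0.365

Raoult's law: Kᵢ = Pᵢˢᵃᵗ/P = Pᵢˢᵃᵗ/149.7.
  K_1 = 264.7/149.7 = 1.76820, K_2 = 158.4/149.7 = 1.05812, K_3 = 110.6/149.7 = 0.73881, K_4 = 53.6/149.7 = 0.35805
Material balance + equilibrium reduce to Σ zᵢ(Kᵢ−1)/(1+V/F(Kᵢ−1)) = 0.
g(0) = ΣzᵢKᵢ − 1 = 0.065 and g(1) = 1 − Σzᵢ/Kᵢ = -0.138, so a root lies in (0, 1).
Newton iteration, V/F⁰ = 0.5:
  V/F = 0.500: g = -0.0232, g' = -0.175 → V/F = 0.368
  V/F = 0.368: g = -0.0005, g' = -0.170 → V/F = 0.365
Converged at V/F = 0.365.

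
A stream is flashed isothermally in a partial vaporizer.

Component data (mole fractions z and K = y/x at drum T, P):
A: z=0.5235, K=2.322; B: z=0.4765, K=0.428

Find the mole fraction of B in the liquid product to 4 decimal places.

x_B = 0.6980

Rachford–Rice: g(ψ) = Σ zᵢ(Kᵢ−1)/(1+ψ(Kᵢ−1)) = 0.
g(0) = ΣzᵢKᵢ − 1 = 0.4195 and g(1) = 1 − Σzᵢ/Kᵢ = -0.3388, so a root lies in (0, 1).
Binary case is linear: z₁(K₁−1)(1+ψ(K₂−1)) + z₂(K₂−1)(1+ψ(K₁−1)) = 0
⇒ ψ = [z₁(K₁−1)+z₂(K₂−1)] / [−(K₁−1)(K₂−1)] = 0.41951/0.75618 = 0.5548
Compositions from xᵢ = zᵢ/(1+ψ(Kᵢ−1)), yᵢ = Kᵢxᵢ:
  A: x = 0.3020, y = 0.7013
  B: x = 0.6980, y = 0.2987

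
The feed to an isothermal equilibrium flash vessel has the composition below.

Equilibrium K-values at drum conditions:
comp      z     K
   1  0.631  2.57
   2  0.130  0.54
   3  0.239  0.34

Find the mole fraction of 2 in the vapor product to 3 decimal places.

y_2 = 0.112

Material balance + equilibrium reduce to Σ zᵢ(Kᵢ−1)/(1+V/F(Kᵢ−1)) = 0.
Feasibility: ΣzᵢKᵢ = 1.773, Σzᵢ/Kᵢ = 1.189 — both > 1, two phases present.
Iterate (Newton) starting at V/F = 0.5:
  V/F = 0.500: g = 0.2419, g' = -0.766 → V/F = 0.816
  V/F = 0.816: g = -0.0030, g' = -0.858 → V/F = 0.812
Converged at V/F = 0.812.
Compositions from xᵢ = zᵢ/(1+V/F(Kᵢ−1)), yᵢ = Kᵢxᵢ:
  1: x = 0.277, y = 0.713
  2: x = 0.208, y = 0.112
  3: x = 0.515, y = 0.175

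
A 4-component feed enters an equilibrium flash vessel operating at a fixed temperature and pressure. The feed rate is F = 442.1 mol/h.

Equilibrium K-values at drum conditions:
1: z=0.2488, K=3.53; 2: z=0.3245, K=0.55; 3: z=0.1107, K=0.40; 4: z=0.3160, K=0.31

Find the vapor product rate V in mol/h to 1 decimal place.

Material balance + equilibrium reduce to Σ zᵢ(Kᵢ−1)/(1+V/F(Kᵢ−1)) = 0.
Feasibility: ΣzᵢKᵢ = 1.1990, Σzᵢ/Kᵢ = 1.9566 — both > 1, two phases present.
Newton–Raphson from V/F = 0.5:
  V/F = 0.5000: g = -0.33828, g' = -0.8518 → V/F = 0.1029
  V/F = 0.1029: g = 0.04086, g' = -1.2945 → V/F = 0.1344
  V/F = 0.1344: g = 0.00169, g' = -1.1911 → V/F = 0.1359
Converged at V/F = 0.1359.
Then V = V/F·F = 0.1359·442.1 = 60.1 mol/h and L = F − V = 382.0 mol/h.

V = 60.1 mol/h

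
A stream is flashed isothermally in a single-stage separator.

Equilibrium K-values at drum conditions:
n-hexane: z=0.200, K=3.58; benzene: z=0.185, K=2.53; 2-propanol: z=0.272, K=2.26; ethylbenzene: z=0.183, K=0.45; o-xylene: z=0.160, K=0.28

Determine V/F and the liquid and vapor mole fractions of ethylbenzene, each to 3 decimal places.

V/F = 0.815, x_ethylbenzene = 0.332, y_ethylbenzene = 0.149

Material balance + equilibrium reduce to Σ zᵢ(Kᵢ−1)/(1+V/F(Kᵢ−1)) = 0.
Check two-phase: ΣzᵢKᵢ = 1.926 > 1 and Σzᵢ/Kᵢ = 1.227 > 1, so g(0) = 0.926 > 0 and g(1) = -0.227 < 0.
Newton iteration, V/F⁰ = 0.48:
  V/F = 0.480: g = 0.2945, g' = -0.873 → V/F = 0.817
  V/F = 0.817: g = -0.0021, g' = -1.000 → V/F = 0.815
Converged at V/F = 0.815.
Compositions from xᵢ = zᵢ/(1+V/F(Kᵢ−1)), yᵢ = Kᵢxᵢ:
  n-hexane: x = 0.064, y = 0.231
  benzene: x = 0.082, y = 0.208
  2-propanol: x = 0.134, y = 0.303
  ethylbenzene: x = 0.332, y = 0.149
  o-xylene: x = 0.387, y = 0.108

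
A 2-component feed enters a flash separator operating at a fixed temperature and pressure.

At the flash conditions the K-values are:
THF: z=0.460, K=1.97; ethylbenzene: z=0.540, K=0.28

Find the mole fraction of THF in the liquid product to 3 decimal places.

Rachford–Rice: g(V/F) = Σ zᵢ(Kᵢ−1)/(1+V/F(Kᵢ−1)) = 0.
g(0) = ΣzᵢKᵢ − 1 = 0.057 and g(1) = 1 − Σzᵢ/Kᵢ = -1.162, so a root lies in (0, 1).
Binary case is linear: z₁(K₁−1)(1+V/F(K₂−1)) + z₂(K₂−1)(1+V/F(K₁−1)) = 0
⇒ V/F = [z₁(K₁−1)+z₂(K₂−1)] / [−(K₁−1)(K₂−1)] = 0.0574/0.6984 = 0.082
Compositions from xᵢ = zᵢ/(1+V/F(Kᵢ−1)), yᵢ = Kᵢxᵢ:
  THF: x = 0.426, y = 0.839
  ethylbenzene: x = 0.574, y = 0.161

x_THF = 0.426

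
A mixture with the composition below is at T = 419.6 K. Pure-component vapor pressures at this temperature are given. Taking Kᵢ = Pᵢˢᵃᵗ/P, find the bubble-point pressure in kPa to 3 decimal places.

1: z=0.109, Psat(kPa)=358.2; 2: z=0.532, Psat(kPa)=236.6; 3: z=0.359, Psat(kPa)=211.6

Pbub = 240.879 kPa

At the bubble point ψ → 0, so ΣzᵢKᵢ = 1 with Kᵢ = Pᵢˢᵃᵗ/P ⇒ P = ΣzᵢPᵢˢᵃᵗ.
P = 0.109·358.2 + 0.532·236.6 + 0.359·211.6 = 240.879 kPa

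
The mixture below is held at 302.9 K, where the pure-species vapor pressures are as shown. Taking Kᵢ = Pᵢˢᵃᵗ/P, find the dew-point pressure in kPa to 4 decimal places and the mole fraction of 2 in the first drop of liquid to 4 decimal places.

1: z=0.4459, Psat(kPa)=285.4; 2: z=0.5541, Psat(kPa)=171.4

At the dew point ψ → 1, so Σzᵢ/Kᵢ = 1 with Kᵢ = Pᵢˢᵃᵗ/P ⇒ 1/P = Σzᵢ/Pᵢˢᵃᵗ.
1/P = 0.4459/285.4 + 0.5541/171.4 = 0.0047952 ⇒ P = 208.5437 kPa
xᵢ = zᵢP/Pᵢˢᵃᵗ ⇒ x_2 = 0.5541·208.5437/171.4 = 0.6742

Pdew = 208.5437 kPa, x_2 = 0.6742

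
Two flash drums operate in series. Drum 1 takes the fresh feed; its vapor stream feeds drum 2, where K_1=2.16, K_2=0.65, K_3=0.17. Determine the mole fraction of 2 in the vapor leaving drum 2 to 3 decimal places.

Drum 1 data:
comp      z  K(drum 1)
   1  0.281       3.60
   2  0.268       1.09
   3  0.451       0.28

Drum 1:
Newton iteration, ψ₁⁰ = 0.5:
  ψ₁ = 0.500: g = -0.1666, g' = -0.932 → ψ₁ = 0.321
  ψ₁ = 0.321: g = -0.0008, g' = -0.962 → ψ₁ = 0.320
Converged at ψ₁ = 0.320.
Drum-1 compositions:
  1: x = 0.153, y = 0.552
  2: x = 0.260, y = 0.284
  3: x = 0.586, y = 0.164
Drum-2 feed = drum-1 vapor: z₂ = (0.5519, 0.2839, 0.1641).
Drum 2:
Newton iteration, ψ₂⁰ = 0.33:
  ψ₂ = 0.330: g = 0.1630, g' = -0.647 → ψ₂ = 0.582
  ψ₂ = 0.582: g = -0.0060, g' = -0.742 → ψ₂ = 0.574
Converged at ψ₂ = 0.574.
  1: x = 0.331, y = 0.716
  2: x = 0.355, y = 0.231
  3: x = 0.313, y = 0.053

y_2 (drum 2) = 0.231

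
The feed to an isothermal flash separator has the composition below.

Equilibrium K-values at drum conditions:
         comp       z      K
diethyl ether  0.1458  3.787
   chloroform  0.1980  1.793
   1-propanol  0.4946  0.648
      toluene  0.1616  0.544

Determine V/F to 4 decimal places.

Rachford–Rice: g(V/F) = Σ zᵢ(Kᵢ−1)/(1+V/F(Kᵢ−1)) = 0.
g(0) = ΣzᵢKᵢ − 1 = 0.3156 and g(1) = 1 − Σzᵢ/Kᵢ = -0.2093, so a root lies in (0, 1).
Newton–Raphson from V/F = 0.65:
  V/F = 0.6500: g = -0.08235, g' = -0.3684 → V/F = 0.4265
  V/F = 0.4265: g = 0.00667, g' = -0.4426 → V/F = 0.4415
  V/F = 0.4415: g = 0.00006, g' = -0.4345 → V/F = 0.4417
Converged at V/F = 0.4417.

V/F = 0.4417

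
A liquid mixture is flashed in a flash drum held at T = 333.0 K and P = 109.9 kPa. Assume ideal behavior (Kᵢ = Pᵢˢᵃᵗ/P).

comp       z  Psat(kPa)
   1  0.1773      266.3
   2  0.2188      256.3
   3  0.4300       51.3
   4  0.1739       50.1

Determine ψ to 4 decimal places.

ψ = 0.2985

Raoult's law: Kᵢ = Pᵢˢᵃᵗ/P = Pᵢˢᵃᵗ/109.9.
  K_1 = 266.3/109.9 = 2.423112, K_2 = 256.3/109.9 = 2.332120, K_3 = 51.3/109.9 = 0.466788, K_4 = 50.1/109.9 = 0.455869
Newton iteration, ψ⁰ = 0.69:
  ψ = 0.6900: g = -0.23507, g' = -0.6348 → ψ = 0.3197
  ψ = 0.3197: g = -0.01313, g' = -0.6137 → ψ = 0.2983
  ψ = 0.2983: g = 0.00009, g' = -0.6220 → ψ = 0.2985
Converged at ψ = 0.2985.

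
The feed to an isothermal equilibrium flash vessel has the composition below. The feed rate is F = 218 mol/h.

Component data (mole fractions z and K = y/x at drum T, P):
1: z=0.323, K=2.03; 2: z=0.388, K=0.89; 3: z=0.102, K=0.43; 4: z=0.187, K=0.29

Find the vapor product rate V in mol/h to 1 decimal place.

V = 49.9 mol/h

Rachford–Rice: g(β) = Σ zᵢ(Kᵢ−1)/(1+β(Kᵢ−1)) = 0.
Check two-phase: ΣzᵢKᵢ = 1.099 > 1 and Σzᵢ/Kᵢ = 1.477 > 1, so g(0) = 0.099 > 0 and g(1) = -0.477 < 0.
Newton iteration, β⁰ = 0.5:
  β = 0.500: g = -0.1127, g' = -0.446 → β = 0.247
  β = 0.247: g = -0.0074, g' = -0.406 → β = 0.229
Converged at β = 0.229.
Then V = β·F = 0.2290·218 = 49.9 mol/h and L = F − V = 168.1 mol/h.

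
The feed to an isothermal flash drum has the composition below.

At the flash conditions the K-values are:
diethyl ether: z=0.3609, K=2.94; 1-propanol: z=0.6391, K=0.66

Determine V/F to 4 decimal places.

V/F = 0.7320

Iterate (Newton) starting at V/F = 0.5:
  V/F = 0.5000: g = 0.09360, g' = -0.4572 → V/F = 0.7047
  V/F = 0.7047: g = 0.01001, g' = -0.3702 → V/F = 0.7318
  V/F = 0.7318: g = 0.00010, g' = -0.3629 → V/F = 0.7320
Converged at V/F = 0.7320.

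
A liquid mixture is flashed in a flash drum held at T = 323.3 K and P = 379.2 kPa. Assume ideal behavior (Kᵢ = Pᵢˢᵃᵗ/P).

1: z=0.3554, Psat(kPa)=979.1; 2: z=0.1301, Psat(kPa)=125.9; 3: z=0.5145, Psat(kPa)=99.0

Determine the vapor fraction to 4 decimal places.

Raoult's law: Kᵢ = Pᵢˢᵃᵗ/P = Pᵢˢᵃᵗ/379.2.
  K_1 = 979.1/379.2 = 2.582015, K_2 = 125.9/379.2 = 0.332015, K_3 = 99.0/379.2 = 0.261076
Rachford–Rice: g(ψ) = Σ zᵢ(Kᵢ−1)/(1+ψ(Kᵢ−1)) = 0.
g(0) = ΣzᵢKᵢ − 1 = 0.0952 and g(1) = 1 − Σzᵢ/Kᵢ = -1.5002, so a root lies in (0, 1).
Newton iteration, ψ⁰ = 0.35:
  ψ = 0.3500: g = -0.26434, g' = -0.9785 → ψ = 0.0798
  ψ = 0.0798: g = 0.00339, g' = -1.0832 → ψ = 0.0830
Converged at ψ = 0.0830.

ψ = 0.0830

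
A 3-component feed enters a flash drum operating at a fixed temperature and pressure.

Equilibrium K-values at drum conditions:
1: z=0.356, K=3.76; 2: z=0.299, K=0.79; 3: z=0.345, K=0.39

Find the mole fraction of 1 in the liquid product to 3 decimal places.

x_1 = 0.141

Iterate (Newton) starting at V/F = 0.34:
  V/F = 0.340: g = 0.1738, g' = -0.941 → V/F = 0.525
  V/F = 0.525: g = 0.0214, g' = -0.747 → V/F = 0.553
Converged at V/F = 0.553.
Compositions from xᵢ = zᵢ/(1+V/F(Kᵢ−1)), yᵢ = Kᵢxᵢ:
  1: x = 0.141, y = 0.530
  2: x = 0.338, y = 0.267
  3: x = 0.521, y = 0.203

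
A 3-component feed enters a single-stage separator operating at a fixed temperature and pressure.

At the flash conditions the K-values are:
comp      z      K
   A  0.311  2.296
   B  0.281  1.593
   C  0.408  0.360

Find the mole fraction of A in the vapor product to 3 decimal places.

Rachford–Rice: g(ψ) = Σ zᵢ(Kᵢ−1)/(1+ψ(Kᵢ−1)) = 0.
g(0) = ΣzᵢKᵢ − 1 = 0.309 and g(1) = 1 − Σzᵢ/Kᵢ = -0.445, so a root lies in (0, 1).
Iterate (Newton) starting at ψ = 0.5:
  ψ = 0.500: g = -0.0109, g' = -0.613 → ψ = 0.482
Converged at ψ = 0.482.
Compositions from xᵢ = zᵢ/(1+ψ(Kᵢ−1)), yᵢ = Kᵢxᵢ:
  A: x = 0.191, y = 0.439
  B: x = 0.219, y = 0.348
  C: x = 0.590, y = 0.212

y_A = 0.439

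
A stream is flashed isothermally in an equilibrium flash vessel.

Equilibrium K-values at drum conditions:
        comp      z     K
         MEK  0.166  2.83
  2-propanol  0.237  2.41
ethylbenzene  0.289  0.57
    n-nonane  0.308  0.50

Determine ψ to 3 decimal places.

Let ψ = V/F and solve Σ zᵢ(Kᵢ−1)/(1+ψ(Kᵢ−1)) = 0.
g(0) = ΣzᵢKᵢ − 1 = 0.360 and g(1) = 1 − Σzᵢ/Kᵢ = -0.280, so a root lies in (0, 1).
Newton iteration, ψ⁰ = 0.5:
  ψ = 0.500: g = -0.0090, g' = -0.537 → ψ = 0.483
Converged at ψ = 0.483.

ψ = 0.483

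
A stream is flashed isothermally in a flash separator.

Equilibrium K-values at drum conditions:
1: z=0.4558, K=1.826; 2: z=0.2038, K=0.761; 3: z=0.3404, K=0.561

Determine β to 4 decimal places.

Material balance + equilibrium reduce to Σ zᵢ(Kᵢ−1)/(1+β(Kᵢ−1)) = 0.
Check two-phase: ΣzᵢKᵢ = 1.1783 > 1 and Σzᵢ/Kᵢ = 1.1242 > 1, so g(0) = 0.1783 > 0 and g(1) = -0.1242 < 0.
Newton–Raphson from β = 0.36:
  β = 0.3600: g = 0.05942, g' = -0.2912 → β = 0.5640
  β = 0.5640: g = 0.00193, g' = -0.2762 → β = 0.5710
Converged at β = 0.5710.

β = 0.5710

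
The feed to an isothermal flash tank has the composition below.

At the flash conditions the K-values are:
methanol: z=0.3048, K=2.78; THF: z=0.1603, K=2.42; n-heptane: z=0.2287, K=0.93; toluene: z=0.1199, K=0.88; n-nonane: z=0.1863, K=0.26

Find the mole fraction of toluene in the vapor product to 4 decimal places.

Newton–Raphson from β = 0.5:
  β = 0.5000: g = 0.16945, g' = -0.6411 → β = 0.7643
  β = 0.7643: g = -0.01111, g' = -0.7916 → β = 0.7503
  β = 0.7503: g = -0.00014, g' = -0.7718 → β = 0.7501
Converged at β = 0.7501.
Compositions from xᵢ = zᵢ/(1+β(Kᵢ−1)), yᵢ = Kᵢxᵢ:
  methanol: x = 0.1305, y = 0.3629
  THF: x = 0.0776, y = 0.1878
  n-heptane: x = 0.2414, y = 0.2245
  toluene: x = 0.1318, y = 0.1159
  n-nonane: x = 0.4187, y = 0.1089

y_toluene = 0.1159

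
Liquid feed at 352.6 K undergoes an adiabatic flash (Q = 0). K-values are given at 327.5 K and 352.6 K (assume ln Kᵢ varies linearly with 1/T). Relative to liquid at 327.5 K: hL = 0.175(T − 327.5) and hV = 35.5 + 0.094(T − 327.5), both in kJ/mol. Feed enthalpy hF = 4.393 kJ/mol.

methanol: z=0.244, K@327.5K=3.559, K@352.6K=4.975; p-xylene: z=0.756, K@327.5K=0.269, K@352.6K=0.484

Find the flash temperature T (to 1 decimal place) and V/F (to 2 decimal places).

T = 333.8 K, V/F = 0.09

Adiabatic flash: solve Rachford–Rice at each trial T, then check hF = ψ·hV(T) + (1−ψ)·hL(T).
  T = 327.5 K: K = (3.559, 0.269), RR gives ψ = 0.038, H_out = 1.362 kJ/mol
  T = 352.6 K: K = (4.975, 0.484), RR gives ψ = 0.283, H_out = 13.853 kJ/mol
  T = 340.1 K: K = (4.237, 0.365), RR gives ψ = 0.151, H_out = 7.404 kJ/mol
  T = 333.8 K: K = (3.890, 0.314), RR gives ψ = 0.094, H_out = 4.399 kJ/mol
  T = 330.6 K: K = (3.720, 0.291), RR gives ψ = 0.066, H_out = 2.868 kJ/mol
  T = 332.2 K: K = (3.804, 0.302), RR gives ψ = 0.080, H_out = 3.636 kJ/mol
Linear interpolation between T = 332.2 (H_out = 3.636) and T = 333.8 (H_out = 4.399) on hF = 4.393 gives T ≈ 333.8 K, at which ψ = 0.09.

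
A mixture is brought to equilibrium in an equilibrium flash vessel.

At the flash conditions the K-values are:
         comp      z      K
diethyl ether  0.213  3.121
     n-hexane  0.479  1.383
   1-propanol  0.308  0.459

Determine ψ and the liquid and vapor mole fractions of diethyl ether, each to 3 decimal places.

Newton–Raphson from ψ = 0.5:
  ψ = 0.500: g = 0.1448, g' = -0.445 → ψ = 0.826
  ψ = 0.826: g = 0.0024, g' = -0.462 → ψ = 0.831
Converged at ψ = 0.831.
Compositions from xᵢ = zᵢ/(1+ψ(Kᵢ−1)), yᵢ = Kᵢxᵢ:
  diethyl ether: x = 0.077, y = 0.241
  n-hexane: x = 0.363, y = 0.503
  1-propanol: x = 0.560, y = 0.257

ψ = 0.831, x_diethyl ether = 0.077, y_diethyl ether = 0.241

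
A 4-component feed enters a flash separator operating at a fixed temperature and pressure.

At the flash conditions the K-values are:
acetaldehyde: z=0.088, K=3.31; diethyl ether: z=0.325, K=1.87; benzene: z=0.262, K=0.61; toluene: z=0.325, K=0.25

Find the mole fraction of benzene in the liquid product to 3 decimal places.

Rachford–Rice: g(β) = Σ zᵢ(Kᵢ−1)/(1+β(Kᵢ−1)) = 0.
g(0) = ΣzᵢKᵢ − 1 = 0.140 and g(1) = 1 − Σzᵢ/Kᵢ = -0.930, so a root lies in (0, 1).
Newton–Raphson from β = 0.37:
  β = 0.370: g = -0.1333, g' = -0.682 → β = 0.175
Converged at β = 0.175.
Compositions from xᵢ = zᵢ/(1+β(Kᵢ−1)), yᵢ = Kᵢxᵢ:
  acetaldehyde: x = 0.063, y = 0.207
  diethyl ether: x = 0.282, y = 0.527
  benzene: x = 0.281, y = 0.172
  toluene: x = 0.374, y = 0.094

x_benzene = 0.281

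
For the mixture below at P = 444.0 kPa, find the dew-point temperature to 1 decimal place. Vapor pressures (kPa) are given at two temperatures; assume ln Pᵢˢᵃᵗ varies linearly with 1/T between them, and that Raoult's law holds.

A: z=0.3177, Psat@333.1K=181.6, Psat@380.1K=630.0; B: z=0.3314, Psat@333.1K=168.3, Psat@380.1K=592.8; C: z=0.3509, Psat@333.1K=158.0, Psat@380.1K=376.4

T = 374.2 K

Dew-point temperature: Σzᵢ·P/Pᵢˢᵃᵗ(T) = 1. Interpolate ln Pᵢˢᵃᵗ = aᵢ + bᵢ/T.
  T = 333.1 K: ΣzᵢP/Pᵢˢᵃᵗ = 2.6371
  T = 380.1 K: ΣzᵢP/Pᵢˢᵃᵗ = 0.8860
  T = 356.6 K: ΣzᵢP/Pᵢˢᵃᵗ = 1.4681
  T = 368.4 K: ΣzᵢP/Pᵢˢᵃᵗ = 1.1290
  T = 374.2 K: ΣzᵢP/Pᵢˢᵃᵗ = 0.9991
  T = 371.3 K: ΣzᵢP/Pᵢˢᵃᵗ = 1.0615
Interpolating between 371.3 K and 374.2 K gives T ≈ 374.2 K.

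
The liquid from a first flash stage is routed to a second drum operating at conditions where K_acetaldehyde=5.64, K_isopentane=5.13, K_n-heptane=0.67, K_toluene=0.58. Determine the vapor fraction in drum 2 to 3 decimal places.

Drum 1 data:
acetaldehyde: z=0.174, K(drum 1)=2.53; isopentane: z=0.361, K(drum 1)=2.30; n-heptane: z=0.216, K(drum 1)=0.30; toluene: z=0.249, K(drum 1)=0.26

Drum 1:
Material balance + equilibrium reduce to Σ zᵢ(Kᵢ−1)/(1+ψ₁(Kᵢ−1)) = 0.
g(0) = ΣzᵢKᵢ − 1 = 0.400 and g(1) = 1 − Σzᵢ/Kᵢ = -0.903, so a root lies in (0, 1).
Newton iteration, ψ₁⁰ = 0.66:
  ψ₁ = 0.660: g = -0.2562, g' = -1.164 → ψ₁ = 0.440
  ψ₁ = 0.440: g = -0.0340, g' = -0.913 → ψ₁ = 0.403
  ψ₁ = 0.403: g = -0.0003, g' = -0.901 → ψ₁ = 0.402
Converged at ψ₁ = 0.402.
Drum-1 compositions:
  acetaldehyde: x = 0.108, y = 0.272
  isopentane: x = 0.237, y = 0.545
  n-heptane: x = 0.301, y = 0.090
  toluene: x = 0.355, y = 0.092
Drum-2 feed = drum-1 liquid: z₂ = (0.1077, 0.2370, 0.3007, 0.3546).
Drum 2:
Iterate (Newton) starting at ψ₂ = 0.48:
  ψ₂ = 0.480: g = 0.1786, g' = -0.821 → ψ₂ = 0.697
  ψ₂ = 0.697: g = 0.0307, g' = -0.578 → ψ₂ = 0.751
  ψ₂ = 0.751: g = 0.0009, g' = -0.547 → ψ₂ = 0.752
Converged at ψ₂ = 0.752.
  acetaldehyde: x = 0.024, y = 0.135
  isopentane: x = 0.058, y = 0.296
  n-heptane: x = 0.400, y = 0.268
  toluene: x = 0.518, y = 0.301

V/F (drum 2) = 0.752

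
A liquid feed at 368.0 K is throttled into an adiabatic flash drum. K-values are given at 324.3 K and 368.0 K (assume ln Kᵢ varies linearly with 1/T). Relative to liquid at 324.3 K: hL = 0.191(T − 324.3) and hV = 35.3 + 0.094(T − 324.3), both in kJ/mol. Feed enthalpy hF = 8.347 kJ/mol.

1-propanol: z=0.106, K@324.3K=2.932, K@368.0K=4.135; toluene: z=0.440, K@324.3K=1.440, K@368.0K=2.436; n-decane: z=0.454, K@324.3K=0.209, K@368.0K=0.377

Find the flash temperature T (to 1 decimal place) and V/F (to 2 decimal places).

Adiabatic flash: solve Rachford–Rice at each trial T, then check hF = ψ·hV(T) + (1−ψ)·hL(T).
  T = 324.3 K: K = (2.932, 1.440, 0.209), RR gives ψ = 0.053, H_out = 1.877 kJ/mol
  T = 368.0 K: K = (4.135, 2.436, 0.377), RR gives ψ = 0.604, H_out = 27.097 kJ/mol
  T = 346.1 K: K = (3.519, 1.903, 0.286), RR gives ψ = 0.364, H_out = 16.250 kJ/mol
  T = 335.2 K: K = (3.221, 1.663, 0.246), RR gives ψ = 0.223, H_out = 9.712 kJ/mol
  T = 329.8 K: K = (3.077, 1.550, 0.227), RR gives ψ = 0.143, H_out = 6.008 kJ/mol
  T = 332.5 K: K = (3.149, 1.606, 0.236), RR gives ψ = 0.184, H_out = 7.903 kJ/mol
  T = 333.9 K: K = (3.187, 1.635, 0.241), RR gives ψ = 0.204, H_out = 8.851 kJ/mol
Linear interpolation between T = 332.5 (H_out = 7.903) and T = 333.9 (H_out = 8.851) on hF = 8.347 gives T ≈ 333.2 K, at which ψ = 0.19.

T = 333.2 K, V/F = 0.19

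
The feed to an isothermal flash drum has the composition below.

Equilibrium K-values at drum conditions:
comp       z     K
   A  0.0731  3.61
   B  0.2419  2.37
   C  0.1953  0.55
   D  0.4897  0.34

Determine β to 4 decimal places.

β = 0.1050

Material balance + equilibrium reduce to Σ zᵢ(Kᵢ−1)/(1+β(Kᵢ−1)) = 0.
g(0) = ΣzᵢKᵢ − 1 = 0.1111 and g(1) = 1 − Σzᵢ/Kᵢ = -0.9177, so a root lies in (0, 1).
Iterate (Newton) starting at β = 0.5:
  β = 0.5000: g = -0.31634, g' = -0.7947 → β = 0.1019
  β = 0.1019: g = 0.00288, g' = -0.9489 → β = 0.1050
Converged at β = 0.1050.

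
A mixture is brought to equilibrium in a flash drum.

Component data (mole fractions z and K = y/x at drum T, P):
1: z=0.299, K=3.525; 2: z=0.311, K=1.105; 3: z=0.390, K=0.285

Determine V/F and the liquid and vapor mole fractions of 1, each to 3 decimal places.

Material balance + equilibrium reduce to Σ zᵢ(Kᵢ−1)/(1+V/F(Kᵢ−1)) = 0.
g(0) = ΣzᵢKᵢ − 1 = 0.509 and g(1) = 1 − Σzᵢ/Kᵢ = -0.735, so a root lies in (0, 1).
Iterate (Newton) starting at V/F = 0.5:
  V/F = 0.500: g = -0.0693, g' = -0.858 → V/F = 0.419
Converged at V/F = 0.419.
Compositions from xᵢ = zᵢ/(1+V/F(Kᵢ−1)), yᵢ = Kᵢxᵢ:
  1: x = 0.145, y = 0.512
  2: x = 0.298, y = 0.329
  3: x = 0.557, y = 0.159

V/F = 0.419, x_1 = 0.145, y_1 = 0.512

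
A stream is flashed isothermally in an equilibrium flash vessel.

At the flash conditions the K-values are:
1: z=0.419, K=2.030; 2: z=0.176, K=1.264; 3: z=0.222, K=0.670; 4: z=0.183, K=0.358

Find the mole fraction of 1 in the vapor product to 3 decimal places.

y_1 = 0.507

Rachford–Rice: g(ψ) = Σ zᵢ(Kᵢ−1)/(1+ψ(Kᵢ−1)) = 0.
g(0) = ΣzᵢKᵢ − 1 = 0.287 and g(1) = 1 − Σzᵢ/Kᵢ = -0.188, so a root lies in (0, 1).
Newton iteration, ψ⁰ = 0.56:
  ψ = 0.560: g = 0.0409, g' = -0.408 → ψ = 0.660
  ψ = 0.660: g = -0.0011, g' = -0.433 → ψ = 0.658
Converged at ψ = 0.658.
Compositions from xᵢ = zᵢ/(1+ψ(Kᵢ−1)), yᵢ = Kᵢxᵢ:
  1: x = 0.250, y = 0.507
  2: x = 0.150, y = 0.190
  3: x = 0.284, y = 0.190
  4: x = 0.317, y = 0.113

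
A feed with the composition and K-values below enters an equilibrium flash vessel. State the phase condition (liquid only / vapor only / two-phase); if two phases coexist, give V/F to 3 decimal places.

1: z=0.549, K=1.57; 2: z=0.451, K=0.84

vapor only

ΣzᵢKᵢ = 1.241; Σzᵢ/Kᵢ = 0.887.
Since Σzᵢ/Kᵢ < 1 the mixture is above its dew point — single vapor phase.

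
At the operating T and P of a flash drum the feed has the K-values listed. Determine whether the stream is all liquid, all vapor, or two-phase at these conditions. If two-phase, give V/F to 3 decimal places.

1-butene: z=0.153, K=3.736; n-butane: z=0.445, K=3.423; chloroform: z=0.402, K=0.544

ΣzᵢKᵢ = 2.314; Σzᵢ/Kᵢ = 0.910.
Since Σzᵢ/Kᵢ < 1 the mixture is above its dew point — single vapor phase.

all vapor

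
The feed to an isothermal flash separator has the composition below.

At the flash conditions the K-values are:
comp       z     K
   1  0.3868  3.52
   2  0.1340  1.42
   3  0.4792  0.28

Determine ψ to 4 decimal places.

Let ψ = V/F and solve Σ zᵢ(Kᵢ−1)/(1+ψ(Kᵢ−1)) = 0.
Check two-phase: ΣzᵢKᵢ = 1.6860 > 1 and Σzᵢ/Kᵢ = 1.9157 > 1, so g(0) = 0.6860 > 0 and g(1) = -0.9157 < 0.
Newton iteration, ψ⁰ = 0.5:
  ψ = 0.5000: g = -0.06129, g' = -1.1035 → ψ = 0.4445
  ψ = 0.4445: g = -0.00020, g' = -1.1005 → ψ = 0.4443
Converged at ψ = 0.4443.

ψ = 0.4443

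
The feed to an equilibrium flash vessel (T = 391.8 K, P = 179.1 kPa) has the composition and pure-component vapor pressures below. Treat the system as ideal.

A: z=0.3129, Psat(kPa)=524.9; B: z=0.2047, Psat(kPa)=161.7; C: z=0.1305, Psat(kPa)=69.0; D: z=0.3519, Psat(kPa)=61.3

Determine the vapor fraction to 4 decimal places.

ψ = 0.2688

Raoult's law: Kᵢ = Pᵢˢᵃᵗ/P = Pᵢˢᵃᵗ/179.1.
  K_A = 524.9/179.1 = 2.930765, K_B = 161.7/179.1 = 0.902848, K_C = 69.0/179.1 = 0.385260, K_D = 61.3/179.1 = 0.342267
Material balance + equilibrium reduce to Σ zᵢ(Kᵢ−1)/(1+ψ(Kᵢ−1)) = 0.
g(0) = ΣzᵢKᵢ − 1 = 0.2726 and g(1) = 1 − Σzᵢ/Kᵢ = -0.7004, so a root lies in (0, 1).
Newton iteration, ψ⁰ = 0.33:
  ψ = 0.3300: g = -0.04779, g' = -0.7632 → ψ = 0.2674
  ψ = 0.2674: g = 0.00117, g' = -0.8042 → ψ = 0.2688
Converged at ψ = 0.2688.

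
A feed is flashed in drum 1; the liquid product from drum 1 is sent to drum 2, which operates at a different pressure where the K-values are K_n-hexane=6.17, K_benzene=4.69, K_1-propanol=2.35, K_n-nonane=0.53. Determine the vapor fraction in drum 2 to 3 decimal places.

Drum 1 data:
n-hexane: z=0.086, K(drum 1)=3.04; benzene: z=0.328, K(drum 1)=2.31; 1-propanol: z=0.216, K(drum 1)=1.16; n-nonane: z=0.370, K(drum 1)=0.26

V/F (drum 2) = 0.744

Drum 1:
Rachford–Rice: g(ψ₁) = Σ zᵢ(Kᵢ−1)/(1+ψ₁(Kᵢ−1)) = 0.
g(0) = ΣzᵢKᵢ − 1 = 0.366 and g(1) = 1 − Σzᵢ/Kᵢ = -0.780, so a root lies in (0, 1).
Iterate (Newton) starting at ψ₁ = 0.5:
  ψ₁ = 0.500: g = -0.0561, g' = -0.808 → ψ₁ = 0.431
  ψ₁ = 0.431: g = -0.0014, g' = -0.773 → ψ₁ = 0.429
Converged at ψ₁ = 0.429.
Drum-1 compositions:
  n-hexane: x = 0.046, y = 0.139
  benzene: x = 0.210, y = 0.485
  1-propanol: x = 0.202, y = 0.234
  n-nonane: x = 0.542, y = 0.141
Drum-2 feed = drum-1 liquid: z₂ = (0.0459, 0.2100, 0.2021, 0.5420).
Drum 2:
Iterate (Newton) starting at ψ₂ = 0.35:
  ψ₂ = 0.350: g = 0.3031, g' = -1.041 → ψ₂ = 0.641
  ψ₂ = 0.641: g = 0.0670, g' = -0.669 → ψ₂ = 0.741
  ψ₂ = 0.741: g = 0.0021, g' = -0.632 → ψ₂ = 0.744
Converged at ψ₂ = 0.744.
  n-hexane: x = 0.009, y = 0.058
  benzene: x = 0.056, y = 0.263
  1-propanol: x = 0.101, y = 0.237
  n-nonane: x = 0.834, y = 0.442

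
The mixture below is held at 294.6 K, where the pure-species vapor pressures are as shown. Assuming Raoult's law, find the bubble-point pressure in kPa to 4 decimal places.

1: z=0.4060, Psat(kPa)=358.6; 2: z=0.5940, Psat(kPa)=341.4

At the bubble point ψ → 0, so ΣzᵢKᵢ = 1 with Kᵢ = Pᵢˢᵃᵗ/P ⇒ P = ΣzᵢPᵢˢᵃᵗ.
P = 0.4060·358.6 + 0.5940·341.4 = 348.3832 kPa

Pbub = 348.3832 kPa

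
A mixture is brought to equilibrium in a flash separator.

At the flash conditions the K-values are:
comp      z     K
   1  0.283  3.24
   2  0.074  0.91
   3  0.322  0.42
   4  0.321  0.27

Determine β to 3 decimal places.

Material balance + equilibrium reduce to Σ zᵢ(Kᵢ−1)/(1+β(Kᵢ−1)) = 0.
Check two-phase: ΣzᵢKᵢ = 1.206 > 1 and Σzᵢ/Kᵢ = 2.124 > 1, so g(0) = 0.206 > 0 and g(1) = -1.124 < 0.
Newton–Raphson from β = 0.41:
  β = 0.410: g = -0.2559, g' = -0.921 → β = 0.132
  β = 0.132: g = 0.0207, g' = -1.182 → β = 0.150
Converged at β = 0.150.

β = 0.150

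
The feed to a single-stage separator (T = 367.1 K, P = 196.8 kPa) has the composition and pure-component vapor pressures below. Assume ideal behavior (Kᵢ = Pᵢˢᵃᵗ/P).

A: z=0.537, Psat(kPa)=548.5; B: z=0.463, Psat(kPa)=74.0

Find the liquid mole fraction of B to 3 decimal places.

x_B = 0.741

Raoult's law: Kᵢ = Pᵢˢᵃᵗ/P = Pᵢˢᵃᵗ/196.8.
  K_A = 548.5/196.8 = 2.78709, K_B = 74.0/196.8 = 0.37602
Binary case is linear: z₁(K₁−1)(1+ψ(K₂−1)) + z₂(K₂−1)(1+ψ(K₁−1)) = 0
⇒ ψ = [z₁(K₁−1)+z₂(K₂−1)] / [−(K₁−1)(K₂−1)] = 0.6708/1.1151 = 0.602
Compositions from xᵢ = zᵢ/(1+ψ(Kᵢ−1)), yᵢ = Kᵢxᵢ:
  A: x = 0.259, y = 0.721
  B: x = 0.741, y = 0.279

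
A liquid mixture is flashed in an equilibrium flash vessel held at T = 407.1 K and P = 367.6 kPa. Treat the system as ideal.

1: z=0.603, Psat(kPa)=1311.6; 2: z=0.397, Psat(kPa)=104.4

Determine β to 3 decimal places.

Raoult's law: Kᵢ = Pᵢˢᵃᵗ/P = Pᵢˢᵃᵗ/367.6.
  K_1 = 1311.6/367.6 = 3.56801, K_2 = 104.4/367.6 = 0.28400
Newton–Raphson from β = 0.61:
  β = 0.610: g = 0.0987, g' = -1.245 → β = 0.689
  β = 0.689: g = -0.0022, g' = -1.312 → β = 0.688
Converged at β = 0.688.

β = 0.688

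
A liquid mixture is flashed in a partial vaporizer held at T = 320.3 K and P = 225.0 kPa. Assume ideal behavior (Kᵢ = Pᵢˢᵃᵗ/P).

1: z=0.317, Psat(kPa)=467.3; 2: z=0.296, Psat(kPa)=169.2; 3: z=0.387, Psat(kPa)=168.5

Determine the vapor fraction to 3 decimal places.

ψ = 0.635

Raoult's law: Kᵢ = Pᵢˢᵃᵗ/P = Pᵢˢᵃᵗ/225.0.
  K_1 = 467.3/225.0 = 2.07689, K_2 = 169.2/225.0 = 0.75200, K_3 = 168.5/225.0 = 0.74889
Rachford–Rice: g(ψ) = Σ zᵢ(Kᵢ−1)/(1+ψ(Kᵢ−1)) = 0.
g(0) = ΣzᵢKᵢ − 1 = 0.171 and g(1) = 1 − Σzᵢ/Kᵢ = -0.063, so a root lies in (0, 1).
Newton iteration, ψ⁰ = 0.61:
  ψ = 0.610: g = 0.0048, g' = -0.193 → ψ = 0.635
Converged at ψ = 0.635.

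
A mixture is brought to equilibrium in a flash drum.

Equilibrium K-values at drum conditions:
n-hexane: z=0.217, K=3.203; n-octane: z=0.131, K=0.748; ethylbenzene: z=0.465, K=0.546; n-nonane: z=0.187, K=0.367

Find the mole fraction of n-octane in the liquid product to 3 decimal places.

Newton iteration, ψ⁰ = 0.5:
  ψ = 0.500: g = -0.2566, g' = -0.570 → ψ = 0.050
  ψ = 0.050: g = 0.0590, g' = -1.043 → ψ = 0.106
  ψ = 0.106: g = 0.0045, g' = -0.892 → ψ = 0.112
Converged at ψ = 0.112.
Compositions from xᵢ = zᵢ/(1+ψ(Kᵢ−1)), yᵢ = Kᵢxᵢ:
  n-hexane: x = 0.174, y = 0.558
  n-octane: x = 0.135, y = 0.101
  ethylbenzene: x = 0.490, y = 0.267
  n-nonane: x = 0.201, y = 0.074

x_n-octane = 0.135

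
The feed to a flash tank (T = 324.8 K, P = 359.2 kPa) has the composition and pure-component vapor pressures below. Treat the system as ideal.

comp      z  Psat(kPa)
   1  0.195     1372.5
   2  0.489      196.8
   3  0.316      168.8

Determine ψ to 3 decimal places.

Raoult's law: Kᵢ = Pᵢˢᵃᵗ/P = Pᵢˢᵃᵗ/359.2.
  K_1 = 1372.5/359.2 = 3.82099, K_2 = 196.8/359.2 = 0.54788, K_3 = 168.8/359.2 = 0.46993
Let ψ = V/F and solve Σ zᵢ(Kᵢ−1)/(1+ψ(Kᵢ−1)) = 0.
Check two-phase: ΣzᵢKᵢ = 1.162 > 1 and Σzᵢ/Kᵢ = 1.616 > 1, so g(0) = 0.162 > 0 and g(1) = -0.616 < 0.
Newton–Raphson from ψ = 0.67:
  ψ = 0.670: g = -0.3866, g' = -0.605 → ψ = 0.031
  ψ = 0.031: g = 0.1113, g' = -1.507 → ψ = 0.105
  ψ = 0.105: g = 0.0150, g' = -1.134 → ψ = 0.118
Converged at ψ = 0.118.

ψ = 0.118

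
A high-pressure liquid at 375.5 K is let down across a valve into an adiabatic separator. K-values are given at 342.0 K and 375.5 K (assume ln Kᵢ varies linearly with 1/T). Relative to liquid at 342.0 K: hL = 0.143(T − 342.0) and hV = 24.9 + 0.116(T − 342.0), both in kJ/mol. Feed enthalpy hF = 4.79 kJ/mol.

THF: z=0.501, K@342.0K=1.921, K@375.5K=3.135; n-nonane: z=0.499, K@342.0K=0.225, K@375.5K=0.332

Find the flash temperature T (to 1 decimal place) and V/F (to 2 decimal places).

Adiabatic flash: solve Rachford–Rice at each trial T, then check hF = ψ·hV(T) + (1−ψ)·hL(T).
  T = 342.0 K: K = (1.921, 0.225), RR gives ψ = 0.105, H_out = 2.606 kJ/mol
  T = 375.5 K: K = (3.135, 0.332), RR gives ψ = 0.516, H_out = 17.179 kJ/mol
  T = 358.8 K: K = (2.484, 0.276), RR gives ψ = 0.356, H_out = 11.098 kJ/mol
  T = 350.4 K: K = (2.191, 0.250), RR gives ψ = 0.249, H_out = 7.343 kJ/mol
  T = 346.2 K: K = (2.053, 0.237), RR gives ψ = 0.183, H_out = 5.138 kJ/mol
  T = 344.1 K: K = (1.986, 0.231), RR gives ψ = 0.146, H_out = 3.920 kJ/mol
Linear interpolation between T = 344.1 (H_out = 3.920) and T = 346.2 (H_out = 5.138) on hF = 4.79 gives T ≈ 345.6 K, at which ψ = 0.17.

T = 345.6 K, V/F = 0.17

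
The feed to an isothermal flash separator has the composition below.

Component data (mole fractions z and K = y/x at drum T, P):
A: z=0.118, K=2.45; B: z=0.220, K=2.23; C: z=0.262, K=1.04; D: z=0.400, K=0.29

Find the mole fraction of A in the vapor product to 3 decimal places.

y_A = 0.213

Material balance + equilibrium reduce to Σ zᵢ(Kᵢ−1)/(1+V/F(Kᵢ−1)) = 0.
Check two-phase: ΣzᵢKᵢ = 1.168 > 1 and Σzᵢ/Kᵢ = 1.778 > 1, so g(0) = 0.168 > 0 and g(1) = -0.778 < 0.
Newton iteration, V/F⁰ = 0.55:
  V/F = 0.550: g = -0.1991, g' = -0.738 → V/F = 0.280
  V/F = 0.280: g = -0.0214, g' = -0.624 → V/F = 0.246
Converged at V/F = 0.246.
Compositions from xᵢ = zᵢ/(1+V/F(Kᵢ−1)), yᵢ = Kᵢxᵢ:
  A: x = 0.087, y = 0.213
  B: x = 0.169, y = 0.377
  C: x = 0.259, y = 0.270
  D: x = 0.485, y = 0.141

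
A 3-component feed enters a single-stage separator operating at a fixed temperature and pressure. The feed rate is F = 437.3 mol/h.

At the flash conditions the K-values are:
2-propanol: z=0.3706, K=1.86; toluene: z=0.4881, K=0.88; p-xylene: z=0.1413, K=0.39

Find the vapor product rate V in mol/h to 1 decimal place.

V = 281.1 mol/h

Rachford–Rice: g(ψ) = Σ zᵢ(Kᵢ−1)/(1+ψ(Kᵢ−1)) = 0.
Feasibility: ΣzᵢKᵢ = 1.1740, Σzᵢ/Kᵢ = 1.1162 — both > 1, two phases present.
Newton–Raphson from ψ = 0.33:
  ψ = 0.3300: g = 0.07936, g' = -0.2563 → ψ = 0.6396
  ψ = 0.6396: g = 0.00085, g' = -0.2637 → ψ = 0.6428
Converged at ψ = 0.6428.
Then V = ψ·F = 0.6428·437.3 = 281.1 mol/h and L = F − V = 156.2 mol/h.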